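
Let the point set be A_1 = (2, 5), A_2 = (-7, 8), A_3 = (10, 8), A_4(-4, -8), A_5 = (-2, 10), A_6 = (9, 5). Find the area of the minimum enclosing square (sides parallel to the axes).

The bounding box has width 17 and height 18.
An axis-aligned square enclosing the set must have side ≥ max(width, height).
So the minimum side is max(17, 18) = 18.
Area = 18² = 324.

324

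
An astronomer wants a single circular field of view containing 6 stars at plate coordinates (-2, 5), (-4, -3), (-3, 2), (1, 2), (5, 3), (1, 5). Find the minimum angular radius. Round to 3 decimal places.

A smallest enclosing disk is always determined by at most three of the input points on its boundary.
The minimum enclosing circle is determined by three boundary points: (-2, 5), (-4, -3), (5, 3).
Their circumcentre is (0.4, 0.15) with r² = 29.2825.
The farthest remaining point (1, 5) is at distance² 23.8825 ≤ 29.2825.
r = √(29.2825) ≈ 5.411.

5.411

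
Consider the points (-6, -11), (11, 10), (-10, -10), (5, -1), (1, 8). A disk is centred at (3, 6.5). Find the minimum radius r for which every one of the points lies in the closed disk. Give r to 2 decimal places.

The required radius is the distance from (3, 6.5) to the farthest point.
Squared distances: 387.25, 76.25, 441.25, 60.25, 6.25.
Maximum is 441.25, attained at (-10, -10).
r = √(441.25) ≈ 21.01.

21.01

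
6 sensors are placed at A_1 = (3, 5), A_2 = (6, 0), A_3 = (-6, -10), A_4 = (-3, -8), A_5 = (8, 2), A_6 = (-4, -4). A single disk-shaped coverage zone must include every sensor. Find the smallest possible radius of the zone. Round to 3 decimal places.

A smallest enclosing disk is always determined by at most three of the input points on its boundary.
The farthest pair is A_3–A_5 with squared distance 340. The circle on this segment as diameter has centre (1, -4) and r² = 340/4 = 85.
Check A_1: distance² to centre = 85 ≤ 85, so it lies inside.
All remaining points lie in this disk, and no smaller disk contains both endpoints, so this is the minimum enclosing circle.
r = √85 ≈ 9.220.

9.220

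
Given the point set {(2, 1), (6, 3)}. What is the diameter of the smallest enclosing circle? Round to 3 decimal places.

The smallest circle enclosing two points has them as diameter endpoints.
Centre = midpoint = (4, 2); r² = |(2, 1)−(6, 3)|²/4 = 20/4 = 5.
Diameter = 2r = 2√5 ≈ 4.472.

4.472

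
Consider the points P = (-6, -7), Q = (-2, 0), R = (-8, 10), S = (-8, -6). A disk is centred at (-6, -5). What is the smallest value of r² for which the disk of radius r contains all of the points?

229

The required radius is the distance from (-6, -5) to the farthest point.
Squared distances: 4, 41, 229, 5.
Maximum is 229, attained at R.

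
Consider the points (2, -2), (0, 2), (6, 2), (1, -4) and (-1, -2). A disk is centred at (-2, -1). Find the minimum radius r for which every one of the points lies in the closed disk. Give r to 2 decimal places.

8.54

The required radius is the distance from (-2, -1) to the farthest point.
Squared distances: 17, 13, 73, 18, 2.
Maximum is 73, attained at (6, 2).
r = √73 ≈ 8.54.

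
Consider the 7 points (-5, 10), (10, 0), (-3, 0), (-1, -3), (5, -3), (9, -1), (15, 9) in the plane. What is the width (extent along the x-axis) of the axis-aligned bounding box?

max x = 15, min x = -5, so width = 20.

20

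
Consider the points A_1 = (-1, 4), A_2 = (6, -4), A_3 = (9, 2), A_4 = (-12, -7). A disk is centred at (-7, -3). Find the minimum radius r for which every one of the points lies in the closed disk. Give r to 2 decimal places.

The required radius is the distance from (-7, -3) to the farthest point.
Squared distances: 85, 170, 281, 41.
Maximum is 281, attained at A_3.
r = √281 ≈ 16.76.

16.76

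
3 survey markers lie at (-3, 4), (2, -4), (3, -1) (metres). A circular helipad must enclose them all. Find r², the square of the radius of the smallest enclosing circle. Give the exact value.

Call the three points A, B, C in the order given.
Side lengths²: AB² = 89, AC² = 61, BC² = 10.
Since AB² = 89 ≥ 61 + 10 = 71, the angle opposite AB is not acute, so the smallest enclosing circle has AB as diameter.
Centre = midpoint of AB = (-0.5, 0), r² = 89/4 = 22.25.

22.25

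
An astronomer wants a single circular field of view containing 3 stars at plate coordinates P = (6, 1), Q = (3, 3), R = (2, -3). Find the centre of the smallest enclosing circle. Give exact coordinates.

(3.1, -0.1)

Side lengths²: PQ² = 13, PR² = 32, QR² = 37.
Since QR² = 37 < 32 + 13 = 45, the triangle is acute, so the smallest enclosing circle is the circumcircle.
Circumcentre = (3.1, -0.1), r² = 9.62.
Centre = (3.1, -0.1).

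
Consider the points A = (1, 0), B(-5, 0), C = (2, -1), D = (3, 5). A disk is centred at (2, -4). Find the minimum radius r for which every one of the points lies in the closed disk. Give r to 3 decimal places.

The required radius is the distance from (2, -4) to the farthest point.
Squared distances: 17, 65, 9, 82.
Maximum is 82, attained at D.
r = √82 ≈ 9.055.

9.055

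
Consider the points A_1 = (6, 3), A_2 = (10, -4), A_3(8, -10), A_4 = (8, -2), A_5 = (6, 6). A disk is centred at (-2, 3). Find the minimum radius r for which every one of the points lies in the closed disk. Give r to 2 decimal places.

The required radius is the distance from (-2, 3) to the farthest point.
Squared distances: 64, 193, 269, 125, 73.
Maximum is 269, attained at A_3.
r = √269 ≈ 16.40.

16.40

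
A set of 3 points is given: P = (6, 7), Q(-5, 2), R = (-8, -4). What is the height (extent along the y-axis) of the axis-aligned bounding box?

11

max y = 7, min y = -4, so height = 11.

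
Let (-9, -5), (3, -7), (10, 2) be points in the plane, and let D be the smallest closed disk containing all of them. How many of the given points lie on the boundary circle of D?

2

Call the three points A, B, C in the order given.
Side lengths²: AB² = 148, AC² = 410, BC² = 130.
Since AC² = 410 ≥ 148 + 130 = 278, the angle opposite AC is not acute, so the smallest enclosing circle has AC as diameter.
Centre = midpoint of AC = (0.5, -1.5), r² = 410/4 = 102.5.
The points at distance exactly r from the centre are (-9, -5), (10, 2) — 2 points.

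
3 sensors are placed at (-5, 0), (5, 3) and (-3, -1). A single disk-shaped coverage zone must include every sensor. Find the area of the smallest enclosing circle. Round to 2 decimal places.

Call the three points A, B, C in the order given.
Side lengths²: AB² = 109, AC² = 5, BC² = 80.
Since AB² = 109 ≥ 80 + 5 = 85, the angle opposite AB is not acute, so the smallest enclosing circle has AB as diameter.
Centre = midpoint of AB = (0, 1.5), r² = 109/4 = 27.25.
Area = π·r² = π·27.25 ≈ 85.61.

85.61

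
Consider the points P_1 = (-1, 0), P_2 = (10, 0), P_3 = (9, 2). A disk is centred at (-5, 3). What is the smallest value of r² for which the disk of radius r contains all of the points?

The required radius is the distance from (-5, 3) to the farthest point.
Squared distances: 25, 234, 197.
Maximum is 234, attained at P_2.

234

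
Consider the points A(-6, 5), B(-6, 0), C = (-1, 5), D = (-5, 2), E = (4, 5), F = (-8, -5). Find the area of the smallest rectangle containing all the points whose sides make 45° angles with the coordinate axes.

In coordinates u = x + y, v = x − y the rectangle is axis-aligned; the map (x,y)→(u,v) scales areas by 2.
u-values: -1, -6, 4, -3, 9, -13; range = 9 − (-13) = 22.
v-values: -11, -6, -6, -7, -1, -3; range = -1 − (-11) = 10.
Area = (22 × 10) / 2 = 110.

110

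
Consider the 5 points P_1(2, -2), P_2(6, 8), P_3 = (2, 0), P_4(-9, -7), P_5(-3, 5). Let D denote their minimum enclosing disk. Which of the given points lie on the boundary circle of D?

P_2, P_4

By Welzl's lemma the MEC is supported by two points (diametrically opposite) or three points (on a circumcircle).
The farthest pair is P_2–P_4 with squared distance 450. The circle on this segment as diameter has centre (-1.5, 0.5) and r² = 450/4 = 112.5.
Check P_1: distance² to centre = 18.5 ≤ 112.5, so it lies inside.
All remaining points lie in this disk, and no smaller disk contains both endpoints, so this is the minimum enclosing circle.
The points at distance exactly r from the centre are P_2, P_4 — 2 points.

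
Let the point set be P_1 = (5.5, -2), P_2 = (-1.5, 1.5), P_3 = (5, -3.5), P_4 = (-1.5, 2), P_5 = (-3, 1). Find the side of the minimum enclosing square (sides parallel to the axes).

The bounding box has width 8.5 and height 5.5.
An axis-aligned square enclosing the set must have side ≥ max(width, height).
So the minimum side is max(8.5, 5.5) = 8.5.

8.5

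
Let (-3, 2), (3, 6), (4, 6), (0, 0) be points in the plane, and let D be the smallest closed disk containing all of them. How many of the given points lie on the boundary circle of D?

A smallest enclosing disk is always determined by at most three of the input points on its boundary.
The farthest pair is (-3, 2)–(4, 6) with squared distance 65. The circle on this segment as diameter has centre (0.5, 4) and r² = 65/4 = 16.25.
Check (3, 6): distance² to centre = 10.25 ≤ 16.25, so it lies inside.
All remaining points lie in this disk, and no smaller disk contains both endpoints, so this is the minimum enclosing circle.
The points at distance exactly r from the centre are (-3, 2), (4, 6), (0, 0) — 3 points.

3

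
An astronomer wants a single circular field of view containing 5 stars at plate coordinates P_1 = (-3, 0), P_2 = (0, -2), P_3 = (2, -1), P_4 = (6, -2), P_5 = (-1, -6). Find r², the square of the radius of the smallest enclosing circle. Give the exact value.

A smallest enclosing disk is always determined by at most three of the input points on its boundary.
The minimum enclosing circle is determined by three boundary points: P_1, P_4, P_5.
Their circumcentre is (1.3, -1.9) with r² = 22.1.
The farthest remaining point P_2 is at distance² 1.7 ≤ 22.1.

22.1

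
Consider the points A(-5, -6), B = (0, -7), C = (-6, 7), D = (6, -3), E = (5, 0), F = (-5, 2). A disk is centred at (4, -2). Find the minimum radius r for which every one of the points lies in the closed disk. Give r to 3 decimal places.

13.454

The required radius is the distance from (4, -2) to the farthest point.
Squared distances: 97, 41, 181, 5, 5, 97.
Maximum is 181, attained at C.
r = √181 ≈ 13.454.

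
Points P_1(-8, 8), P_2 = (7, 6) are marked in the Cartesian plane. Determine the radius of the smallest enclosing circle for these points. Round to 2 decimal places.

7.57

The smallest circle enclosing two points has them as diameter endpoints.
Centre = midpoint = (-0.5, 7); r² = |P_1P_2|²/4 = 229/4 = 57.25.
r = √(57.25) ≈ 7.57.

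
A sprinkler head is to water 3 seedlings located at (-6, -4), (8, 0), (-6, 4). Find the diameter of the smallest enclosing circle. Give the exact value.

Call the three points A, B, C in the order given.
Side lengths²: AB² = 212, AC² = 64, BC² = 212.
Since BC² = 212 < 212 + 64 = 276, the triangle is acute, so the smallest enclosing circle is the circumcircle.
Circumcentre = (3/7, 0), r² = 2809/49.
Diameter = 2r = 2√(2809/49) = 106/7.

106/7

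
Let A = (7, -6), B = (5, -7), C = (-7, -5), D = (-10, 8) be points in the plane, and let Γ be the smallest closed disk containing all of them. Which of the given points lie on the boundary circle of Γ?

A, D

The farthest pair is A–D with squared distance 485. The circle on this segment as diameter has centre (-1.5, 1) and r² = 485/4 = 121.25.
Check B: distance² to centre = 106.25 ≤ 121.25, so it lies inside.
All remaining points lie in this disk, and no smaller disk contains both endpoints, so this is the minimum enclosing circle.
The points at distance exactly r from the centre are A, D — 2 points.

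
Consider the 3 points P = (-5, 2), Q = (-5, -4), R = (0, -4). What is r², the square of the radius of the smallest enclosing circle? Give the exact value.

15.25

Side lengths²: PQ² = 36, PR² = 61, QR² = 25.
Since PR² = 61 ≥ 36 + 25 = 61, the angle opposite PR is not acute, so the smallest enclosing circle has PR as diameter.
Centre = midpoint of PR = (-2.5, -1), r² = 61/4 = 15.25.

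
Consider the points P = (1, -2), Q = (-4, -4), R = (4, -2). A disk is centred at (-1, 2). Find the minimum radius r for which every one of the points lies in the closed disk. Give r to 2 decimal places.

6.71

The required radius is the distance from (-1, 2) to the farthest point.
Squared distances: 20, 45, 41.
Maximum is 45, attained at Q.
r = √45 ≈ 6.71.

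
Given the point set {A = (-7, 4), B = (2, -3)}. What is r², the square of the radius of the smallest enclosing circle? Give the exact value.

32.5

The smallest circle enclosing two points has them as diameter endpoints.
Centre = midpoint = (-2.5, 0.5); r² = |AB|²/4 = 130/4 = 32.5.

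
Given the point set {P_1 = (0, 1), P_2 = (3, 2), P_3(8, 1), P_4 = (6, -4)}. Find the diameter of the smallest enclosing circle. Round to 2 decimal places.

8.41

By Welzl's lemma the MEC is supported by two points (diametrically opposite) or three points (on a circumcircle).
The minimum enclosing circle is determined by three boundary points: P_1, P_3, P_4.
Their circumcentre is (4, -0.3) with r² = 17.69.
The farthest remaining point P_2 is at distance² 6.29 ≤ 17.69.
Diameter = 2r = 2√(17.69) ≈ 8.41.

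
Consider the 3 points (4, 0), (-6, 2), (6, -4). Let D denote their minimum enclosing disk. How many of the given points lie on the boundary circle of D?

Call the three points A, B, C in the order given.
Side lengths²: AB² = 104, AC² = 20, BC² = 180.
Since BC² = 180 ≥ 104 + 20 = 124, the angle opposite BC is not acute, so the smallest enclosing circle has BC as diameter.
Centre = midpoint of BC = (0, -1), r² = 180/4 = 45.
The points at distance exactly r from the centre are (-6, 2), (6, -4) — 2 points.

2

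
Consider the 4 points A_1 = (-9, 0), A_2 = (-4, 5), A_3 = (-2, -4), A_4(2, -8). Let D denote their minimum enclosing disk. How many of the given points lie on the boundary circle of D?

The minimum enclosing circle is determined by three boundary points: A_1, A_2, A_4.
Their circumcentre is (-77/38, -75/38) with r² = 37925/722.
The farthest remaining point A_3 is at distance² 2965/722 ≤ 37925/722.
The points at distance exactly r from the centre are A_1, A_2, A_4 — 3 points.

3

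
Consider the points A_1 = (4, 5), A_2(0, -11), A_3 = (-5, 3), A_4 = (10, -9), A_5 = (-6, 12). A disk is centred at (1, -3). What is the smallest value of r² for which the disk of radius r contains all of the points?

274

The required radius is the distance from (1, -3) to the farthest point.
Squared distances: 73, 65, 72, 117, 274.
Maximum is 274, attained at A_5.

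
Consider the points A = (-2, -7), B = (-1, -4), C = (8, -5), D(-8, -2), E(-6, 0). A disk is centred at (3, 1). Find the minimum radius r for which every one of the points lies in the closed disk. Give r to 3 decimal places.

The required radius is the distance from (3, 1) to the farthest point.
Squared distances: 89, 41, 61, 130, 82.
Maximum is 130, attained at D.
r = √130 ≈ 11.402.

11.402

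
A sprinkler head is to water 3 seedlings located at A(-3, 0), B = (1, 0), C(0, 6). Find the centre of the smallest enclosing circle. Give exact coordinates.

Side lengths²: AB² = 16, AC² = 45, BC² = 37.
Since AC² = 45 < 37 + 16 = 53, the triangle is acute, so the smallest enclosing circle is the circumcircle.
Circumcentre = (-1, 2.75), r² = 11.5625.
Centre = (-1, 2.75).

(-1, 2.75)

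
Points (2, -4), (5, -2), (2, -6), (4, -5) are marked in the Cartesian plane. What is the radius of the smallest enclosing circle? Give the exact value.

2.5

The farthest pair is (5, -2)–(2, -6) with squared distance 25. The circle on this segment as diameter has centre (3.5, -4) and r² = 25/4 = 6.25.
Check (2, -4): distance² to centre = 2.25 ≤ 6.25, so it lies inside.
All remaining points lie in this disk, and no smaller disk contains both endpoints, so this is the minimum enclosing circle.
r = √(6.25) = 2.5.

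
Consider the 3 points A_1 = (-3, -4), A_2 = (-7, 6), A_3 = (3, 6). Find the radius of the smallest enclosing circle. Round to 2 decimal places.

6.28

Side lengths²: A_1A_2² = 116, A_1A_3² = 136, A_2A_3² = 100.
Since A_1A_3² = 136 < 116 + 100 = 216, the triangle is acute, so the smallest enclosing circle is the circumcircle.
Circumcentre = (-2, 2.2), r² = 39.44.
r = √(39.44) ≈ 6.28.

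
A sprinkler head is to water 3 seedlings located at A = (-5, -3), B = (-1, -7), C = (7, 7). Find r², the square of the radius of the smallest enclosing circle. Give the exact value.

7930/121

Side lengths²: AB² = 32, AC² = 244, BC² = 260.
Since BC² = 260 < 244 + 32 = 276, the triangle is acute, so the smallest enclosing circle is the circumcircle.
Circumcentre = (26/11, 4/11), r² = 7930/121.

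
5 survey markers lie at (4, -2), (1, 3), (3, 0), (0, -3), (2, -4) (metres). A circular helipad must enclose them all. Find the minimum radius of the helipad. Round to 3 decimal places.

By Welzl's lemma the MEC is supported by two points (diametrically opposite) or three points (on a circumcircle).
The farthest pair is (1, 3)–(2, -4) with squared distance 50. The circle on this segment as diameter has centre (1.5, -0.5) and r² = 50/4 = 12.5.
Check (4, -2): distance² to centre = 8.5 ≤ 12.5, so it lies inside.
All remaining points lie in this disk, and no smaller disk contains both endpoints, so this is the minimum enclosing circle.
r = √(12.5) ≈ 3.536.

3.536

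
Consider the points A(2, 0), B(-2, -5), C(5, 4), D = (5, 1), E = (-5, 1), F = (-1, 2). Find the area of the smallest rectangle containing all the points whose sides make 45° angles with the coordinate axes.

In coordinates u = x + y, v = x − y the rectangle is axis-aligned; the map (x,y)→(u,v) scales areas by 2.
u-values: 2, -7, 9, 6, -4, 1; range = 9 − (-7) = 16.
v-values: 2, 3, 1, 4, -6, -3; range = 4 − (-6) = 10.
Area = (16 × 10) / 2 = 80.

80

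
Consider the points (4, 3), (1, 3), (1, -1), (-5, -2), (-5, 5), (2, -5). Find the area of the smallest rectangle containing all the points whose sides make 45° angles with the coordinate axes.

119

In coordinates u = x + y, v = x − y the rectangle is axis-aligned; the map (x,y)→(u,v) scales areas by 2.
u-values: 7, 4, 0, -7, 0, -3; range = 7 − (-7) = 14.
v-values: 1, -2, 2, -3, -10, 7; range = 7 − (-10) = 17.
Area = (14 × 17) / 2 = 119.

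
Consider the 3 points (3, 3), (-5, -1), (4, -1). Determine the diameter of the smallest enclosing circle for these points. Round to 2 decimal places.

Call the three points A, B, C in the order given.
Side lengths²: AB² = 80, AC² = 17, BC² = 81.
Since BC² = 81 < 80 + 17 = 97, the triangle is acute, so the smallest enclosing circle is the circumcircle.
Circumcentre = (-0.5, 0), r² = 21.25.
Diameter = 2r = 2√(21.25) ≈ 9.22.

9.22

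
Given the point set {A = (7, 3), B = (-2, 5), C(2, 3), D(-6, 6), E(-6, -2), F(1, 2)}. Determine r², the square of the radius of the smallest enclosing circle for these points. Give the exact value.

8633/169

By Welzl's lemma the MEC is supported by two points (diametrically opposite) or three points (on a circumcircle).
The minimum enclosing circle is determined by three boundary points: A, D, E.
Their circumcentre is (-1/13, 2) with r² = 8633/169.
The farthest remaining point B is at distance² 2146/169 ≤ 8633/169.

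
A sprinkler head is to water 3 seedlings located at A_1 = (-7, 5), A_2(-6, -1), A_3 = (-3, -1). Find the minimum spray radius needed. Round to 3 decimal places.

3.606

Side lengths²: A_1A_2² = 37, A_1A_3² = 52, A_2A_3² = 9.
Since A_1A_3² = 52 ≥ 37 + 9 = 46, the angle opposite A_1A_3 is not acute, so the smallest enclosing circle has A_1A_3 as diameter.
Centre = midpoint of A_1A_3 = (-5, 2), r² = 52/4 = 13.
r = √13 ≈ 3.606.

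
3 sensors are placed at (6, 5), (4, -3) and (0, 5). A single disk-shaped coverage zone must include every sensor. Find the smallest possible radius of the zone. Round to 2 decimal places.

4.61

Call the three points A, B, C in the order given.
Side lengths²: AB² = 68, AC² = 36, BC² = 80.
Since BC² = 80 < 68 + 36 = 104, the triangle is acute, so the smallest enclosing circle is the circumcircle.
Circumcentre = (3, 1.5), r² = 21.25.
r = √(21.25) ≈ 4.61.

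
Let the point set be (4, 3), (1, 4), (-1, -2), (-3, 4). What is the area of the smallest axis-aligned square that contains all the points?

The bounding box has width 7 and height 6.
An axis-aligned square enclosing the set must have side ≥ max(width, height).
So the minimum side is max(7, 6) = 7.
Area = 7² = 49.

49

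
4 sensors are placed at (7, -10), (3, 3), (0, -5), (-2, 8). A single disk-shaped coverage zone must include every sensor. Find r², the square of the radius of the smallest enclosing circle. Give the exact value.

By Welzl's lemma the MEC is supported by two points (diametrically opposite) or three points (on a circumcircle).
The farthest pair is (7, -10)–(-2, 8) with squared distance 405. The circle on this segment as diameter has centre (2.5, -1) and r² = 405/4 = 101.25.
Check (3, 3): distance² to centre = 16.25 ≤ 101.25, so it lies inside.
All remaining points lie in this disk, and no smaller disk contains both endpoints, so this is the minimum enclosing circle.

101.25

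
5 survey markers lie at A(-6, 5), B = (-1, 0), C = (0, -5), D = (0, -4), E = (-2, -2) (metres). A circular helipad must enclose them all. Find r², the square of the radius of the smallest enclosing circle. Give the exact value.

A smallest enclosing disk is always determined by at most three of the input points on its boundary.
The farthest pair is A–C with squared distance 136. The circle on this segment as diameter has centre (-3, 0) and r² = 136/4 = 34.
Check B: distance² to centre = 4 ≤ 34, so it lies inside.
All remaining points lie in this disk, and no smaller disk contains both endpoints, so this is the minimum enclosing circle.

34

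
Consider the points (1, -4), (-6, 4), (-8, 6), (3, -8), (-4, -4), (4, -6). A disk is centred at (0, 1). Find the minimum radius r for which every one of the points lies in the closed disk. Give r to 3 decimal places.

9.487

The required radius is the distance from (0, 1) to the farthest point.
Squared distances: 26, 45, 89, 90, 41, 65.
Maximum is 90, attained at (3, -8).
r = √90 ≈ 9.487.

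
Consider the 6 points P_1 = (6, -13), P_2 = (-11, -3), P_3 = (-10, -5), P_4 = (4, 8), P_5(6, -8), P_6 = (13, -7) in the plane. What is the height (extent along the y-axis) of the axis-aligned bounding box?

max y = 8, min y = -13, so height = 21.

21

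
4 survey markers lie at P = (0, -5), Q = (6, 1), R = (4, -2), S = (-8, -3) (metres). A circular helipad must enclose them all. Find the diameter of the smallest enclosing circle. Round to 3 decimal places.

A smallest enclosing disk is always determined by at most three of the input points on its boundary.
The farthest pair is Q–S with squared distance 212. The circle on this segment as diameter has centre (-1, -1) and r² = 212/4 = 53.
Check P: distance² to centre = 17 ≤ 53, so it lies inside.
All remaining points lie in this disk, and no smaller disk contains both endpoints, so this is the minimum enclosing circle.
Diameter = 2r = 2√53 ≈ 14.560.

14.560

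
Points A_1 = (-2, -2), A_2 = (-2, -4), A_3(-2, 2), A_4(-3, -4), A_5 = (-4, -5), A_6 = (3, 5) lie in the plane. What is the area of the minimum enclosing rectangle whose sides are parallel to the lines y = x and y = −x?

In coordinates u = x + y, v = x − y the rectangle is axis-aligned; the map (x,y)→(u,v) scales areas by 2.
u-values: -4, -6, 0, -7, -9, 8; range = 8 − (-9) = 17.
v-values: 0, 2, -4, 1, 1, -2; range = 2 − (-4) = 6.
Area = (17 × 6) / 2 = 51.

51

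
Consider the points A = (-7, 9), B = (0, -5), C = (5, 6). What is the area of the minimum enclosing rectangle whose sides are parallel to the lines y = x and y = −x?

In coordinates u = x + y, v = x − y the rectangle is axis-aligned; the map (x,y)→(u,v) scales areas by 2.
u-values: 2, -5, 11; range = 11 − (-5) = 16.
v-values: -16, 5, -1; range = 5 − (-16) = 21.
Area = (16 × 21) / 2 = 168.

168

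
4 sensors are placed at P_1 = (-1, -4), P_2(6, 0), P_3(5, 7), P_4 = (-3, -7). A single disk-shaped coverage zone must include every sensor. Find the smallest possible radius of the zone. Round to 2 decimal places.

A smallest enclosing disk is always determined by at most three of the input points on its boundary.
The farthest pair is P_3–P_4 with squared distance 260. The circle on this segment as diameter has centre (1, 0) and r² = 260/4 = 65.
Check P_1: distance² to centre = 20 ≤ 65, so it lies inside.
All remaining points lie in this disk, and no smaller disk contains both endpoints, so this is the minimum enclosing circle.
r = √65 ≈ 8.06.

8.06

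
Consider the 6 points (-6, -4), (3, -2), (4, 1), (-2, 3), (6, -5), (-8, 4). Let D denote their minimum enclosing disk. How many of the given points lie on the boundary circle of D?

The farthest pair is (6, -5)–(-8, 4) with squared distance 277. The circle on this segment as diameter has centre (-1, -0.5) and r² = 277/4 = 69.25.
Check (-6, -4): distance² to centre = 37.25 ≤ 69.25, so it lies inside.
All remaining points lie in this disk, and no smaller disk contains both endpoints, so this is the minimum enclosing circle.
The points at distance exactly r from the centre are (6, -5), (-8, 4) — 2 points.

2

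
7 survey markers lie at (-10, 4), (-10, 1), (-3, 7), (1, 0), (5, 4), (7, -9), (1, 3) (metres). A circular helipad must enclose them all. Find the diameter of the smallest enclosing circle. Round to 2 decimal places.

21.40

The minimum enclosing circle of a finite set is fixed by two of the points (as a diameter) or three (as a circumcircle).
The farthest pair is (-10, 4)–(7, -9) with squared distance 458. The circle on this segment as diameter has centre (-1.5, -2.5) and r² = 458/4 = 114.5.
Check (-10, 1): distance² to centre = 84.5 ≤ 114.5, so it lies inside.
All remaining points lie in this disk, and no smaller disk contains both endpoints, so this is the minimum enclosing circle.
Diameter = 2r = 2√(114.5) ≈ 21.40.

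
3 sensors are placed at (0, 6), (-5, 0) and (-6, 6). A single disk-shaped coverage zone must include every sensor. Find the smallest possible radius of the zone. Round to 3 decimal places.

Call the three points A, B, C in the order given.
Side lengths²: AB² = 61, AC² = 36, BC² = 37.
Since AB² = 61 < 37 + 36 = 73, the triangle is acute, so the smallest enclosing circle is the circumcircle.
Circumcentre = (-3, 41/12), r² = 2257/144.
r = √(2257/144) ≈ 3.959.

3.959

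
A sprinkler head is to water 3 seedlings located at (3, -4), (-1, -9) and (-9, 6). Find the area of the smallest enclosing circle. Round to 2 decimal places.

Call the three points A, B, C in the order given.
Side lengths²: AB² = 41, AC² = 244, BC² = 289.
Since BC² = 289 ≥ 244 + 41 = 285, the angle opposite BC is not acute, so the smallest enclosing circle has BC as diameter.
Centre = midpoint of BC = (-5, -1.5), r² = 289/4 = 72.25.
Area = π·r² = π·72.25 ≈ 226.98.

226.98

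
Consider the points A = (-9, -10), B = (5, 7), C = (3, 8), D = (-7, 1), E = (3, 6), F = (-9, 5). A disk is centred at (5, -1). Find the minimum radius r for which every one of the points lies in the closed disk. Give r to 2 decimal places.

The required radius is the distance from (5, -1) to the farthest point.
Squared distances: 277, 64, 85, 148, 53, 232.
Maximum is 277, attained at A.
r = √277 ≈ 16.64.

16.64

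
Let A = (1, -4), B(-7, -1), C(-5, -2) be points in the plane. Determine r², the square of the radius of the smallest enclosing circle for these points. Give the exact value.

18.25

Side lengths²: AB² = 73, AC² = 40, BC² = 5.
Since AB² = 73 ≥ 40 + 5 = 45, the angle opposite AB is not acute, so the smallest enclosing circle has AB as diameter.
Centre = midpoint of AB = (-3, -2.5), r² = 73/4 = 18.25.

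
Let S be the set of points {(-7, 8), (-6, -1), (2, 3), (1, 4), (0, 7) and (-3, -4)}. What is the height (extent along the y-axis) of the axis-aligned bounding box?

12

max y = 8, min y = -4, so height = 12.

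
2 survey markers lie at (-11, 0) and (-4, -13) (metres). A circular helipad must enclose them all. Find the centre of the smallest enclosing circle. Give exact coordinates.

The smallest circle enclosing two points has them as diameter endpoints.
Centre = midpoint = (-7.5, -6.5); r² = |(-11, 0)−(-4, -13)|²/4 = 218/4 = 54.5.
Centre = (-7.5, -6.5).

(-7.5, -6.5)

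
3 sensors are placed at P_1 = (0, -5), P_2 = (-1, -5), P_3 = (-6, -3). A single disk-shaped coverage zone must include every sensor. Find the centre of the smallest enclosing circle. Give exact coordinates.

(-3, -4)

Side lengths²: P_1P_2² = 1, P_1P_3² = 40, P_2P_3² = 29.
Since P_1P_3² = 40 ≥ 29 + 1 = 30, the angle opposite P_1P_3 is not acute, so the smallest enclosing circle has P_1P_3 as diameter.
Centre = midpoint of P_1P_3 = (-3, -4), r² = 40/4 = 10.
Centre = (-3, -4).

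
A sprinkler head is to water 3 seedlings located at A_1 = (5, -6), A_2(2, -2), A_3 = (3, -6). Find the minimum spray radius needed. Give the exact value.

2.5

Side lengths²: A_1A_2² = 25, A_1A_3² = 4, A_2A_3² = 17.
Since A_1A_2² = 25 ≥ 17 + 4 = 21, the angle opposite A_1A_2 is not acute, so the smallest enclosing circle has A_1A_2 as diameter.
Centre = midpoint of A_1A_2 = (3.5, -4), r² = 25/4 = 6.25.
r = √(6.25) = 2.5.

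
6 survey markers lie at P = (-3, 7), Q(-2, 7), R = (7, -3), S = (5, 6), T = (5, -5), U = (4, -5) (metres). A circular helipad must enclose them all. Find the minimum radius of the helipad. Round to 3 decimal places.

7.211

The farthest pair is P–T with squared distance 208. The circle on this segment as diameter has centre (1, 1) and r² = 208/4 = 52.
Check Q: distance² to centre = 45 ≤ 52, so it lies inside.
All remaining points lie in this disk, and no smaller disk contains both endpoints, so this is the minimum enclosing circle.
r = √52 ≈ 7.211.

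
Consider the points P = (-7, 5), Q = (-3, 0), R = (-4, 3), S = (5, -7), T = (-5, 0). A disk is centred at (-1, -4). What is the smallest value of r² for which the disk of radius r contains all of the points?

117

The required radius is the distance from (-1, -4) to the farthest point.
Squared distances: 117, 20, 58, 45, 32.
Maximum is 117, attained at P.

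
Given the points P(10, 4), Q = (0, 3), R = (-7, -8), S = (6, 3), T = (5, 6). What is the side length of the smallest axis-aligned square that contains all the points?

The bounding box has width 17 and height 14.
An axis-aligned square enclosing the set must have side ≥ max(width, height).
So the minimum side is max(17, 14) = 17.

17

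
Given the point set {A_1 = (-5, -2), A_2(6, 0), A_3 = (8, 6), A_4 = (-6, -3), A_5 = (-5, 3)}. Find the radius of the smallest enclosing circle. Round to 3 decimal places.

The minimum enclosing circle of a finite set is fixed by two of the points (as a diameter) or three (as a circumcircle).
The farthest pair is A_3–A_4 with squared distance 277. The circle on this segment as diameter has centre (1, 1.5) and r² = 277/4 = 69.25.
Check A_1: distance² to centre = 48.25 ≤ 69.25, so it lies inside.
All remaining points lie in this disk, and no smaller disk contains both endpoints, so this is the minimum enclosing circle.
r = √(69.25) ≈ 8.322.

8.322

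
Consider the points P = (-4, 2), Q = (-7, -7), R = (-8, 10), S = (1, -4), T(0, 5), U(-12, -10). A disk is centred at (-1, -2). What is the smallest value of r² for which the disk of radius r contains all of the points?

The required radius is the distance from (-1, -2) to the farthest point.
Squared distances: 25, 61, 193, 8, 50, 185.
Maximum is 193, attained at R.

193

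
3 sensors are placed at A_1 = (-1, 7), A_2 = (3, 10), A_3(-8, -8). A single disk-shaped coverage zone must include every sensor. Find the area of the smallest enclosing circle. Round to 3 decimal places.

349.502

Side lengths²: A_1A_2² = 25, A_1A_3² = 274, A_2A_3² = 445.
Since A_2A_3² = 445 ≥ 274 + 25 = 299, the angle opposite A_2A_3 is not acute, so the smallest enclosing circle has A_2A_3 as diameter.
Centre = midpoint of A_2A_3 = (-2.5, 1), r² = 445/4 = 111.25.
Area = π·r² = π·111.25 ≈ 349.502.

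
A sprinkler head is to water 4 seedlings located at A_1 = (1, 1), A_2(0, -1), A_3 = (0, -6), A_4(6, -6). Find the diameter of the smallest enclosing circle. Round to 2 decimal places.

By Welzl's lemma the MEC is supported by two points (diametrically opposite) or three points (on a circumcircle).
The minimum enclosing circle is determined by three boundary points: A_1, A_3, A_4.
Their circumcentre is (3, -20/7) with r² = 925/49.
The farthest remaining point A_2 is at distance² 610/49 ≤ 925/49.
Diameter = 2r = 2√(925/49) ≈ 8.69.

8.69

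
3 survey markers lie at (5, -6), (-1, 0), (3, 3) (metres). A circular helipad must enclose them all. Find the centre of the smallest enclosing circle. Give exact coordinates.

(47/14, -23/14)

Call the three points A, B, C in the order given.
Side lengths²: AB² = 72, AC² = 85, BC² = 25.
Since AC² = 85 < 72 + 25 = 97, the triangle is acute, so the smallest enclosing circle is the circumcircle.
Circumcentre = (47/14, -23/14), r² = 2125/98.
Centre = (47/14, -23/14).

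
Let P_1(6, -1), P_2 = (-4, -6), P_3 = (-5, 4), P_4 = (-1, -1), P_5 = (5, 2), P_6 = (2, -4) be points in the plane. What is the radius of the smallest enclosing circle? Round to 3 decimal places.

The minimum enclosing circle of a finite set is fixed by two of the points (as a diameter) or three (as a circumcircle).
The minimum enclosing circle is determined by three boundary points: P_1, P_2, P_3.
Their circumcentre is (-19/42, -25/42) with r² = 36865/882.
The farthest remaining point P_5 is at distance² 32161/882 ≤ 36865/882.
r = √(36865/882) ≈ 6.465.

6.465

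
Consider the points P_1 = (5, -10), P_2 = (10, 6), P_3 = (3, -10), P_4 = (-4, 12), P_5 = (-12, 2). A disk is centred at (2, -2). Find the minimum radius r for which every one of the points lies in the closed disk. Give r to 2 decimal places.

15.23

The required radius is the distance from (2, -2) to the farthest point.
Squared distances: 73, 128, 65, 232, 212.
Maximum is 232, attained at P_4.
r = √232 ≈ 15.23.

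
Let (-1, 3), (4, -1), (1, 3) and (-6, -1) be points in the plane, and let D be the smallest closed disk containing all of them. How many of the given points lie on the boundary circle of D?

By Welzl's lemma the MEC is supported by two points (diametrically opposite) or three points (on a circumcircle).
The farthest pair is (4, -1)–(-6, -1) with squared distance 100. The circle on this segment as diameter has centre (-1, -1) and r² = 100/4 = 25.
Check (-1, 3): distance² to centre = 16 ≤ 25, so it lies inside.
All remaining points lie in this disk, and no smaller disk contains both endpoints, so this is the minimum enclosing circle.
The points at distance exactly r from the centre are (4, -1), (-6, -1) — 2 points.

2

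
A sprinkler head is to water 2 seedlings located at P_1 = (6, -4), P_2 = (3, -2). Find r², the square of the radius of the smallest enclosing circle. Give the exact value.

3.25

The smallest circle enclosing two points has them as diameter endpoints.
Centre = midpoint = (4.5, -3); r² = |P_1P_2|²/4 = 13/4 = 3.25.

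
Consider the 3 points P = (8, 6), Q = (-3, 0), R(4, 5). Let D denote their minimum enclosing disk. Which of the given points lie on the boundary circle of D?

P, Q

Side lengths²: PQ² = 157, PR² = 17, QR² = 74.
Since PQ² = 157 ≥ 74 + 17 = 91, the angle opposite PQ is not acute, so the smallest enclosing circle has PQ as diameter.
Centre = midpoint of PQ = (2.5, 3), r² = 157/4 = 39.25.
The points at distance exactly r from the centre are P, Q — 2 points.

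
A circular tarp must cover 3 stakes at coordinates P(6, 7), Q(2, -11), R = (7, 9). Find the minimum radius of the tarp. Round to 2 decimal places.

10.31

Side lengths²: PQ² = 340, PR² = 5, QR² = 425.
Since QR² = 425 ≥ 340 + 5 = 345, the angle opposite QR is not acute, so the smallest enclosing circle has QR as diameter.
Centre = midpoint of QR = (4.5, -1), r² = 425/4 = 106.25.
r = √(106.25) ≈ 10.31.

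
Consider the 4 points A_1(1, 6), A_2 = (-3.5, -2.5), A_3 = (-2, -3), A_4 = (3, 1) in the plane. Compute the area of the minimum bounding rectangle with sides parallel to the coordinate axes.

x ranges over [-3.5, 3], width 6.5.
y ranges over [-3, 6], height 9.
Area = 6.5 × 9 = 58.5.

58.5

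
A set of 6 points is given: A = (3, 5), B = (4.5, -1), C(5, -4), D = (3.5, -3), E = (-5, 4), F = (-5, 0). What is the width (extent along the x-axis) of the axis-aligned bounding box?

max x = 5, min x = -5, so width = 10.

10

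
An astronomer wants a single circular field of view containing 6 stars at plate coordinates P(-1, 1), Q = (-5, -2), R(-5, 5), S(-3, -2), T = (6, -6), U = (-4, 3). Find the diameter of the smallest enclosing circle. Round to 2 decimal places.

15.56

The minimum enclosing circle of a finite set is fixed by two of the points (as a diameter) or three (as a circumcircle).
The farthest pair is R–T with squared distance 242. The circle on this segment as diameter has centre (0.5, -0.5) and r² = 242/4 = 60.5.
Check P: distance² to centre = 4.5 ≤ 60.5, so it lies inside.
All remaining points lie in this disk, and no smaller disk contains both endpoints, so this is the minimum enclosing circle.
Diameter = 2r = 2√(60.5) ≈ 15.56.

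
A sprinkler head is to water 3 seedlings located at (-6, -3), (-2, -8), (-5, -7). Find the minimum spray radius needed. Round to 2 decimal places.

Call the three points A, B, C in the order given.
Side lengths²: AB² = 41, AC² = 17, BC² = 10.
Since AB² = 41 ≥ 17 + 10 = 27, the angle opposite AB is not acute, so the smallest enclosing circle has AB as diameter.
Centre = midpoint of AB = (-4, -5.5), r² = 41/4 = 10.25.
r = √(10.25) ≈ 3.20.

3.20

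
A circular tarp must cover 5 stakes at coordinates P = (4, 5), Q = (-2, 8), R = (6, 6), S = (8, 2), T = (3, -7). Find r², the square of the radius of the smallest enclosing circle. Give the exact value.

62.5

By Welzl's lemma the MEC is supported by two points (diametrically opposite) or three points (on a circumcircle).
The farthest pair is Q–T with squared distance 250. The circle on this segment as diameter has centre (0.5, 0.5) and r² = 250/4 = 62.5.
Check P: distance² to centre = 32.5 ≤ 62.5, so it lies inside.
All remaining points lie in this disk, and no smaller disk contains both endpoints, so this is the minimum enclosing circle.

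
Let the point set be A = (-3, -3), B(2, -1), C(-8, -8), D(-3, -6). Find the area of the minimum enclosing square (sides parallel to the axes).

The bounding box has width 10 and height 7.
An axis-aligned square enclosing the set must have side ≥ max(width, height).
So the minimum side is max(10, 7) = 10.
Area = 10² = 100.

100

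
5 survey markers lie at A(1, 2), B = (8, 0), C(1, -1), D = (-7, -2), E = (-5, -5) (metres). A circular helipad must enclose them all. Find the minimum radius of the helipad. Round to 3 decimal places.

7.566

The minimum enclosing circle of a finite set is fixed by two of the points (as a diameter) or three (as a circumcircle).
The farthest pair is B–D with squared distance 229. The circle on this segment as diameter has centre (0.5, -1) and r² = 229/4 = 57.25.
Check A: distance² to centre = 9.25 ≤ 57.25, so it lies inside.
All remaining points lie in this disk, and no smaller disk contains both endpoints, so this is the minimum enclosing circle.
r = √(57.25) ≈ 7.566.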